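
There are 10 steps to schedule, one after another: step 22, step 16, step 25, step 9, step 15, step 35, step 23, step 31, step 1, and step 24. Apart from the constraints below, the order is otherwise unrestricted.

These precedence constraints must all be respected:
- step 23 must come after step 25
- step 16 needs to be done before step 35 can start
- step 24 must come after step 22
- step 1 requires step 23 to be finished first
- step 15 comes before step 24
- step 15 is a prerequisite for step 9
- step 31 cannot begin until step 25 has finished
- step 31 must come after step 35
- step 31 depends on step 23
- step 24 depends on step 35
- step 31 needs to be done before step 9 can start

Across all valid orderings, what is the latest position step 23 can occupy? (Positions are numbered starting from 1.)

Every step that must follow step 23 has to come after it. Tracing all chains starting from step 23, those steps are: step 9, step 31, step 1 — 3 in total.
So at least 3 steps follow step 23, putting step 23 no later than position 7. That position is achievable by scheduling everything else first.

7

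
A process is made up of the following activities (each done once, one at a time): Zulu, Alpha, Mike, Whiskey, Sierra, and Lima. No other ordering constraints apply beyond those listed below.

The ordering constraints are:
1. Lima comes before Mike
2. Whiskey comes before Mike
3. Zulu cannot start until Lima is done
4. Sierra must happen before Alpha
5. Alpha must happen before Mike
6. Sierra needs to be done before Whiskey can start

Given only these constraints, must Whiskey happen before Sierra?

In fact the dependencies run the other way: Sierra → Whiskey.
So Whiskey does not have to come before Sierra — it cannot.

No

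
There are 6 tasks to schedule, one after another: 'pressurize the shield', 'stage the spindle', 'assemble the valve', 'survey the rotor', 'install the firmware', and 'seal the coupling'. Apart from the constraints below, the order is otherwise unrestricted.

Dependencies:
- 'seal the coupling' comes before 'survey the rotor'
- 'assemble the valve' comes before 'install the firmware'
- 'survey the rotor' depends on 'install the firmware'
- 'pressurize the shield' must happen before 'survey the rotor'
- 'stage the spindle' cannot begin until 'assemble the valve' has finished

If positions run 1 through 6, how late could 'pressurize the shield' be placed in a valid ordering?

Following the constraints forward from 'pressurize the shield', its only required successor is 'survey the rotor'.
So at least 1 task follows 'pressurize the shield', putting 'pressurize the shield' no later than position 5. That position is achievable by scheduling everything else first.

5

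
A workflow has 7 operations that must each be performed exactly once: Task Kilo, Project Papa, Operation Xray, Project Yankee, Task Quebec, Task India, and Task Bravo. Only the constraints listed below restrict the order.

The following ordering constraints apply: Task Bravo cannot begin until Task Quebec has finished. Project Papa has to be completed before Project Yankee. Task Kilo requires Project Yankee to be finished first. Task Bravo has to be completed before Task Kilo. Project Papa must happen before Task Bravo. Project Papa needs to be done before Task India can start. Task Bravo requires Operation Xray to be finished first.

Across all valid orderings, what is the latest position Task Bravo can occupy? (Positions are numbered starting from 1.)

6

Following the constraints forward from Task Bravo, its only required successor is Task Kilo.
With 1 mandatory successor out of 7 operations total, the latest slot for Task Bravo is 7−1 = 6, and it's reachable by doing all non-successors before Task Bravo.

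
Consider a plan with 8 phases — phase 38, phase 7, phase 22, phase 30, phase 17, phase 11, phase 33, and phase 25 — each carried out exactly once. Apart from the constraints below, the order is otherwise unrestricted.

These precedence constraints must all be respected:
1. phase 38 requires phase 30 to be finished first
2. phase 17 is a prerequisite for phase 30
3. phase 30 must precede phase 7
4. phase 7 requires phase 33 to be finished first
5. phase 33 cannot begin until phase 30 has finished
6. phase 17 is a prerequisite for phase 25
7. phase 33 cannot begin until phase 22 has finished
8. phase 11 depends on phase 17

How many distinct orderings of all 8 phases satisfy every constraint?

The phases with no prerequisites are phase 22, phase 17; any of them can be placed first.
Counting all ways to extend the partial order to a total order gives 384.

384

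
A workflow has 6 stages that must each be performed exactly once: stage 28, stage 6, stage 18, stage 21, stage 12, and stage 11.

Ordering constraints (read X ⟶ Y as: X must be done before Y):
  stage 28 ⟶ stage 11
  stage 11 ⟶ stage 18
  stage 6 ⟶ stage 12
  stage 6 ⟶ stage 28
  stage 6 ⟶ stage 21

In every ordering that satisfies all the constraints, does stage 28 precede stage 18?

Yes

There is a constraint chain stage 28 → stage 11 → stage 18.
Hence stage 28 necessarily comes before stage 18.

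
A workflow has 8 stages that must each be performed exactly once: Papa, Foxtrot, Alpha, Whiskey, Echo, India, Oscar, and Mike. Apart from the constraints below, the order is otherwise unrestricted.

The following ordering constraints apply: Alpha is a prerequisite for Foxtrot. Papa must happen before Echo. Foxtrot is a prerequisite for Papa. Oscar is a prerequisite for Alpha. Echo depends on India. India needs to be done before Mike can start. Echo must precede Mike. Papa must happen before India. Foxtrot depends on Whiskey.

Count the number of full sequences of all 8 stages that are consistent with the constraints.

3

2 stages have no prerequisites (Whiskey, Oscar), so any of them could come first.
Enumerating by repeatedly choosing an available stage (one whose prerequisites are all placed) gives 3 distinct complete orderings.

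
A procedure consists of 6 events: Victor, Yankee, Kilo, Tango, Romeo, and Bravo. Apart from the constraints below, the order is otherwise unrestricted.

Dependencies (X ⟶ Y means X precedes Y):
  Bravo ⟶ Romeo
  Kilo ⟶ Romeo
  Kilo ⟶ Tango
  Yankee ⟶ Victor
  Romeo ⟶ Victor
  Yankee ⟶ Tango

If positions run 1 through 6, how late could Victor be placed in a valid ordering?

No constraint forces any event after Victor, so it can be placed last, in position 6.

6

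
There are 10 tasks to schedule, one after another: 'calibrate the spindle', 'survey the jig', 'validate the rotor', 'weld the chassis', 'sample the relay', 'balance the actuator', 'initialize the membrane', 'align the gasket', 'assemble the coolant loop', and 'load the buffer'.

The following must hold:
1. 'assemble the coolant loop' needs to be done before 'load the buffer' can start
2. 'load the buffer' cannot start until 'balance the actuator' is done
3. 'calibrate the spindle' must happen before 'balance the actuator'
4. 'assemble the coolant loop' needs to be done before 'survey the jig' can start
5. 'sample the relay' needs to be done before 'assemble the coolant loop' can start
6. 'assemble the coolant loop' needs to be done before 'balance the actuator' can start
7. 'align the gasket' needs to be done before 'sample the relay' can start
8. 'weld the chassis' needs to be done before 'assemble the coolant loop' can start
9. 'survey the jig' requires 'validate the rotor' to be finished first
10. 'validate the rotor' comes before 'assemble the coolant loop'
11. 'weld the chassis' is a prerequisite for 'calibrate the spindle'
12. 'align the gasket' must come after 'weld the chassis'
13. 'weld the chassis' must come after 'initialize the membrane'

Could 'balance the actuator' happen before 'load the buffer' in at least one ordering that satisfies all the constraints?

Yes

'balance the actuator' is actually forced before 'load the buffer' by the constraints, so certainly some valid ordering has 'balance the actuator' first.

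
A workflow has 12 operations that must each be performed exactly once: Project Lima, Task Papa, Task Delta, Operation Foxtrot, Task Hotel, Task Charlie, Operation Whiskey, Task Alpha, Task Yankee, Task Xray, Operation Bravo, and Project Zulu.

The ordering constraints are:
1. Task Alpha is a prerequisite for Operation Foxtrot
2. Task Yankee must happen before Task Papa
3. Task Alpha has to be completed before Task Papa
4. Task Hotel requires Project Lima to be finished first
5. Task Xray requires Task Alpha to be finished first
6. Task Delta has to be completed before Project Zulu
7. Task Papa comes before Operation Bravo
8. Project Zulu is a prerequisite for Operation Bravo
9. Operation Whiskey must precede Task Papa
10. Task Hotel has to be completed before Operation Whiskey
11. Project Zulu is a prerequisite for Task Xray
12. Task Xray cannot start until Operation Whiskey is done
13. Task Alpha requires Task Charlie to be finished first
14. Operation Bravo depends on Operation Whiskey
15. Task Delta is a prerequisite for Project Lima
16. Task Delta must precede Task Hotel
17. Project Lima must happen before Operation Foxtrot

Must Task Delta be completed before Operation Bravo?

Tracing the constraints gives a chain: Task Delta → Project Zulu → Operation Bravo.
That forces Task Delta before Operation Bravo in every valid schedule.

Yes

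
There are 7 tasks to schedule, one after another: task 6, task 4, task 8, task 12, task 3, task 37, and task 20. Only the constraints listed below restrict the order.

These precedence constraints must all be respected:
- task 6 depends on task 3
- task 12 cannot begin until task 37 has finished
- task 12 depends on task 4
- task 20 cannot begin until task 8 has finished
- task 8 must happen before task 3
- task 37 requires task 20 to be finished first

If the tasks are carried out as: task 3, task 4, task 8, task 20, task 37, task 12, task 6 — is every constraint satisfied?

No

The sequence places task 3 ahead of task 8.
Since task 8 is required before task 3, the ordering is invalid.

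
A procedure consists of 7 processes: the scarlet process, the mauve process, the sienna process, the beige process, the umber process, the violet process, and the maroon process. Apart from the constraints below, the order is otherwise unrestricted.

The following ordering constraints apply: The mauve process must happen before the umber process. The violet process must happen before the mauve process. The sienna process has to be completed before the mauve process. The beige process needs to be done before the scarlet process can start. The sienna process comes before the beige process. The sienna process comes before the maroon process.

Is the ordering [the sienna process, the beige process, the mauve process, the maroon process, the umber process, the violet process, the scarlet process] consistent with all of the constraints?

No

The sequence places the mauve process ahead of the violet process.
That contradicts the constraint that the violet process must precede the mauve process.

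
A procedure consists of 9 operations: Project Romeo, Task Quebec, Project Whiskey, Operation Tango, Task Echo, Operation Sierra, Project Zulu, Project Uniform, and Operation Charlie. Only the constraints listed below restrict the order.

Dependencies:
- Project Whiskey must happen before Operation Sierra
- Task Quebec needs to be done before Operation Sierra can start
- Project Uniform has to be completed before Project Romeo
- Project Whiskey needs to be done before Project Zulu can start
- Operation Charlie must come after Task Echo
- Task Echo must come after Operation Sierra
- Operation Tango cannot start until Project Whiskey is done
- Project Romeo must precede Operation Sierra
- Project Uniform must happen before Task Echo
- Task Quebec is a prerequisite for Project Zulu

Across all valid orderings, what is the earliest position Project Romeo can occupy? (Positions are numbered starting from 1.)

2

The only operation forced before Project Romeo (directly or transitively) is Project Uniform.
With 1 mandatory predecessor, the earliest Project Romeo can sit is position 1+1 = 2, and placing just that one first achieves it.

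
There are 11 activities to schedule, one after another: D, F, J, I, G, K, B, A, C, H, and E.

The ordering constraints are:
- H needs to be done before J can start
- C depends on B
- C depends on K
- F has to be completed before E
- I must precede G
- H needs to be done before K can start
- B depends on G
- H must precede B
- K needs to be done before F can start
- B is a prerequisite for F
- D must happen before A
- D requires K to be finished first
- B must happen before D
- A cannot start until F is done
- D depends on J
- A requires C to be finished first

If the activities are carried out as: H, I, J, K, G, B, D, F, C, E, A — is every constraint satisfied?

Yes

Every stated constraint is respected: K sits at position 4, ahead of C at position 9, and each of the other listed pairs likewise has the predecessor earlier in the sequence.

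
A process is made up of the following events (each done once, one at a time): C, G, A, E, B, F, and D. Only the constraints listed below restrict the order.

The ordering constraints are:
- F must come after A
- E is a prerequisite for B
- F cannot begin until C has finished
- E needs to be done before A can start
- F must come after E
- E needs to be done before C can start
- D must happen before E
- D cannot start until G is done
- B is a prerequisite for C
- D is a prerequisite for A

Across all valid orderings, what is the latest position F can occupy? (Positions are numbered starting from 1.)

F has no required successors, so nothing stops it from going last (position 7).

7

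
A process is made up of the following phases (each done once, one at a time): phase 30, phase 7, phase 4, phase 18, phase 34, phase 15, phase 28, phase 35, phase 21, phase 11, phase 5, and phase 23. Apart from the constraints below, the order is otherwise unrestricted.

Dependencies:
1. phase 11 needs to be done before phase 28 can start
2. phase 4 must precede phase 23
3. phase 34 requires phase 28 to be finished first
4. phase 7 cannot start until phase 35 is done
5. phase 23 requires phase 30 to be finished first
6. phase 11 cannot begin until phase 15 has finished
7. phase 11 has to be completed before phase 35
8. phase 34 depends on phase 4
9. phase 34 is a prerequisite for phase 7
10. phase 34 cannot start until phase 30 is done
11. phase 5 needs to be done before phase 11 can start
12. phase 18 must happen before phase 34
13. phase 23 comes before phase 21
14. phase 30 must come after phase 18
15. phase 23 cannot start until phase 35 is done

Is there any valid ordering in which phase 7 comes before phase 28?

No

Following phase 28 → phase 34 → phase 7, phase 28 must precede phase 7 in every valid ordering.
Hence phase 7 can never be scheduled before phase 28.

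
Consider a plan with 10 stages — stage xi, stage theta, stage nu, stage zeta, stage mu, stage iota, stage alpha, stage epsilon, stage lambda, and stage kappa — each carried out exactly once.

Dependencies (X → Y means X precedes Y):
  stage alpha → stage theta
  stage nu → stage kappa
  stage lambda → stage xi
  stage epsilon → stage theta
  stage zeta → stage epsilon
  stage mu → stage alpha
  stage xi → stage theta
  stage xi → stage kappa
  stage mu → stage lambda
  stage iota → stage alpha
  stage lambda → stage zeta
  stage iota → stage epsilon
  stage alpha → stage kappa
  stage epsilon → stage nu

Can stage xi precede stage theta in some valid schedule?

Yes

Every valid ordering already has stage xi before stage theta (the constraints require it), so in particular at least one does.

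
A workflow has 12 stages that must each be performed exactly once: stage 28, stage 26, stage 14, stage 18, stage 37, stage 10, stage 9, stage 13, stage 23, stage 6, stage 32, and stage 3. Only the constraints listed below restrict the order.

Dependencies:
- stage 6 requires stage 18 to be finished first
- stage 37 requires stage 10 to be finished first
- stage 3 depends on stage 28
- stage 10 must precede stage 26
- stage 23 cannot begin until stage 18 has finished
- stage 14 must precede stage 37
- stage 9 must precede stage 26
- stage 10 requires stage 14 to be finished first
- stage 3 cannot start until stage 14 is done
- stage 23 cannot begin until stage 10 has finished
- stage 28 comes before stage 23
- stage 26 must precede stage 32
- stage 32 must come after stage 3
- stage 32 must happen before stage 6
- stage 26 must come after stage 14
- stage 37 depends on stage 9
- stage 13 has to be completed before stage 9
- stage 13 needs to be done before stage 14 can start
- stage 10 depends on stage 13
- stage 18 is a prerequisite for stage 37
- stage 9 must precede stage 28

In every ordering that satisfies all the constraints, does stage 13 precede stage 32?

Yes

There is a constraint chain stage 13 → stage 14 → stage 26 → stage 32.
That forces stage 13 before stage 32 in every valid schedule.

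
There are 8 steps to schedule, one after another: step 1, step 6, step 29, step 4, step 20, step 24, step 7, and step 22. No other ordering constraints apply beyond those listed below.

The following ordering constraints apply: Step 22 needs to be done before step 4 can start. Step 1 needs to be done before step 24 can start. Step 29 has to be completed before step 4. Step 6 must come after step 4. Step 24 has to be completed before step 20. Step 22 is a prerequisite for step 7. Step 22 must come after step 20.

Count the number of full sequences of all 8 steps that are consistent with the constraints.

The steps with no prerequisites are step 1, step 29; any of them can be placed first.
Counting all ways to extend the partial order to a total order gives 16.

16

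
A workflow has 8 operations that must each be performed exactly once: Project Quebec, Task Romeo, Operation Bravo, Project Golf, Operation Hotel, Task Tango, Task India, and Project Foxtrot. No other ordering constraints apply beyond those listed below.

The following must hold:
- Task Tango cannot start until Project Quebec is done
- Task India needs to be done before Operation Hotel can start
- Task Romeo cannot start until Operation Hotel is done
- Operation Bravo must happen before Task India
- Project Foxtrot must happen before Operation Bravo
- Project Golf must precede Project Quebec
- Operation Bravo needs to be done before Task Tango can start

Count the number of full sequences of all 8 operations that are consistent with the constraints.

2 operations have no prerequisites (Project Golf, Project Foxtrot), so any of them could come first.
Systematically extending each partial ordering one operation at a time and counting, there are 52 complete orderings.

52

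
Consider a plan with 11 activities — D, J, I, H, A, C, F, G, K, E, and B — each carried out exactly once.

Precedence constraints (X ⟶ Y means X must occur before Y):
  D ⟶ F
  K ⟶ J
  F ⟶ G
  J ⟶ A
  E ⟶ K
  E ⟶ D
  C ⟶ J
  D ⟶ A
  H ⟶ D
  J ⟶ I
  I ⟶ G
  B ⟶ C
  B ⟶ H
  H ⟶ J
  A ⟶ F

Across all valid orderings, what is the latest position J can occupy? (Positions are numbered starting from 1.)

7

The activities that are forced after J, directly or by a chain of constraints, are I, A, F, G. That's 4 activities.
With 4 mandatory successors out of 11 activities total, the latest slot for J is 11−4 = 7, and it's reachable by doing all non-successors before J.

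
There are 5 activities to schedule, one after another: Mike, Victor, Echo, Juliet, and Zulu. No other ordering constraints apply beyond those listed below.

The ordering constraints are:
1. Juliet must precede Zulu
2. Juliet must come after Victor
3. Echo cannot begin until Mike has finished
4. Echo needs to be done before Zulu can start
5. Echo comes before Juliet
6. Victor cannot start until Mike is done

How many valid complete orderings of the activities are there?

Mike is the only activity with nothing required before it, so every ordering starts there.
Enumerating by repeatedly choosing an available activity (one whose prerequisites are all placed) gives 2 distinct complete orderings.

2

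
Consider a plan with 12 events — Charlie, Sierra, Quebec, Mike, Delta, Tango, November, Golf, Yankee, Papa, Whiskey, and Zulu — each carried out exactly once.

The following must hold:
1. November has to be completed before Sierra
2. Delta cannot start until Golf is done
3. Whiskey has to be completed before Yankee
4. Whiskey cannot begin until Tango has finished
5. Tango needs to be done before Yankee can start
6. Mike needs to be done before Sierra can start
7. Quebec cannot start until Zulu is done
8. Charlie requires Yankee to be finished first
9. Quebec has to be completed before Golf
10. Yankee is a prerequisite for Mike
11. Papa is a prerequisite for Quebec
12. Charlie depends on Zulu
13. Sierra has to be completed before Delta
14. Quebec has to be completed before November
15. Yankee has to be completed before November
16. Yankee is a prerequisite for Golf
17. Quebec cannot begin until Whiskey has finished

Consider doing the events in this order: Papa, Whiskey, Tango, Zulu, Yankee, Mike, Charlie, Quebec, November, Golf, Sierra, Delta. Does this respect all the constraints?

Here Tango comes after Whiskey.
But one of the constraints requires Tango before Whiskey, so this ordering violates it.

No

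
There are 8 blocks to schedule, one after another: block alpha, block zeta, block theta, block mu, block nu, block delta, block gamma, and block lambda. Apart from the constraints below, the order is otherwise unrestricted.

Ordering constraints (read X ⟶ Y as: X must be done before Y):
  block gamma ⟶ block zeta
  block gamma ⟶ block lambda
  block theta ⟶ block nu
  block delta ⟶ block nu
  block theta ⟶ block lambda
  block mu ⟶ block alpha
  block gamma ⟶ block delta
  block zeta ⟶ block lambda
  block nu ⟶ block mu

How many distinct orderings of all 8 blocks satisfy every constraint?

The blocks with no prerequisites are block theta, block gamma; any of them can be placed first.
Counting all ways to extend the partial order to a total order gives 53.

53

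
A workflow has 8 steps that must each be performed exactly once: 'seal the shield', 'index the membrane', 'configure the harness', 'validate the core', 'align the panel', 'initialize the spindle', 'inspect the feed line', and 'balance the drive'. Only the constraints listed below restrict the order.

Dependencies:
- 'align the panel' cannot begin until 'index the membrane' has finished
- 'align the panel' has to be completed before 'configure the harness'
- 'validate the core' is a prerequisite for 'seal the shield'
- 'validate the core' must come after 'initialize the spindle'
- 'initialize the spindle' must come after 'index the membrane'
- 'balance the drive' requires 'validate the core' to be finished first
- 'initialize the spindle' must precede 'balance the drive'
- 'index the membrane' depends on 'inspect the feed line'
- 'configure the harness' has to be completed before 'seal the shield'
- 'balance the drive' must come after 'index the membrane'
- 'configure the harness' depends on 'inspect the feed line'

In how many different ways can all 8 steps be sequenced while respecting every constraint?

'inspect the feed line' is the only step with nothing required before it, so every ordering starts there.
Systematically extending each partial ordering one step at a time and counting, there are 16 complete orderings.

16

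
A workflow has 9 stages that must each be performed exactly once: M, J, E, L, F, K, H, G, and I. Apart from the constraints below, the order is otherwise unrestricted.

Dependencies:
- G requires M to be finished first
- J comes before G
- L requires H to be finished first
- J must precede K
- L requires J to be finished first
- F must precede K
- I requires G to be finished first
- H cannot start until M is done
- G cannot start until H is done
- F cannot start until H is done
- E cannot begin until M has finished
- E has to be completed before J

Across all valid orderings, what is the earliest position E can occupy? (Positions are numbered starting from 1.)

The only stage forced before E (directly or transitively) is M.
So at minimum 1 stage comes before E, putting E no earlier than position 2. That position is achievable by scheduling exactly that predecessor first.

2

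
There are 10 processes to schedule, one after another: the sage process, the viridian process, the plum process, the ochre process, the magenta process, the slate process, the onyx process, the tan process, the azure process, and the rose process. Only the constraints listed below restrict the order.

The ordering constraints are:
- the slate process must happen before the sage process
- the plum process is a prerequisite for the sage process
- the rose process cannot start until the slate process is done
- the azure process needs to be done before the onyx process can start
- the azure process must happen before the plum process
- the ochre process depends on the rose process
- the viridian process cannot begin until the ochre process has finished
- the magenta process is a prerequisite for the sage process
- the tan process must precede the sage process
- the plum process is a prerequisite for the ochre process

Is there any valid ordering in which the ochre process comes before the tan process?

Nothing in the constraints forces the tan process before the ochre process — there is no chain from the tan process to the ochre process.
So a valid ordering placing the ochre process earlier than the tan process exists.

Yes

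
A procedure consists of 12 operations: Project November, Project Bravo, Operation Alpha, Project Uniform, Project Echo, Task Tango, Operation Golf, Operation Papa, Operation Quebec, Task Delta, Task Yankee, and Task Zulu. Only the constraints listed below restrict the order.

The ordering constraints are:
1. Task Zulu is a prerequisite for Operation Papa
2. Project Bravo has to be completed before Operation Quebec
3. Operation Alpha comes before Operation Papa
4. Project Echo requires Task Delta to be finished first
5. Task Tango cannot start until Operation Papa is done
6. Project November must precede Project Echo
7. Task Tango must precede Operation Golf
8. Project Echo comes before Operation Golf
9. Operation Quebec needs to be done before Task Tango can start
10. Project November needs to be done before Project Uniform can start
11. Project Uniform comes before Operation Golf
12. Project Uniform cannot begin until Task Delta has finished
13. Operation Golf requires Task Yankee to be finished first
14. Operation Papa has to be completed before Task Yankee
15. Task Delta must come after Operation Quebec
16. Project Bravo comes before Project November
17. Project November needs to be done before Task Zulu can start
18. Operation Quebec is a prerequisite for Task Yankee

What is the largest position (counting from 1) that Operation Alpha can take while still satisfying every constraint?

Following every chain forward from Operation Alpha, the operations that must come later are Task Tango, Operation Golf, Operation Papa, Task Yankee — 4 of them.
So at least 4 operations follow Operation Alpha, putting Operation Alpha no later than position 8. That position is achievable by scheduling everything else first.

8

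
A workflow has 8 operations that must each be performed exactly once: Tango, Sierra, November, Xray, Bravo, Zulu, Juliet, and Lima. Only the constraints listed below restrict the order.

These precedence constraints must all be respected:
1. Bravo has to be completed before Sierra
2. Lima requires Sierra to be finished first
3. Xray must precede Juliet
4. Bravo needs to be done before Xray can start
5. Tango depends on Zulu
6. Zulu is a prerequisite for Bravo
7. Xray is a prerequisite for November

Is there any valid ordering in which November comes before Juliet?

No chain of constraints runs from Juliet to November, so Juliet is not required to come first.
So a valid ordering placing November earlier than Juliet exists.

Yes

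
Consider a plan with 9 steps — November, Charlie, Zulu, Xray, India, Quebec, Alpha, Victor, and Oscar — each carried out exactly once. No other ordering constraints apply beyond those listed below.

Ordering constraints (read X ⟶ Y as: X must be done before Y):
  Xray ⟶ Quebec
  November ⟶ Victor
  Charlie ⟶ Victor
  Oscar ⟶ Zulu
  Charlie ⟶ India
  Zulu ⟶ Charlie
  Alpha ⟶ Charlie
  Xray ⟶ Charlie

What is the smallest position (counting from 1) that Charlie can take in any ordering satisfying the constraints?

5

Working backwards through the constraints from Charlie, its full set of required predecessors is Zulu, Xray, Alpha, Oscar — 4 of them.
So at minimum 4 steps come before Charlie, putting Charlie no earlier than position 5. That position is achievable by scheduling exactly those predecessors first.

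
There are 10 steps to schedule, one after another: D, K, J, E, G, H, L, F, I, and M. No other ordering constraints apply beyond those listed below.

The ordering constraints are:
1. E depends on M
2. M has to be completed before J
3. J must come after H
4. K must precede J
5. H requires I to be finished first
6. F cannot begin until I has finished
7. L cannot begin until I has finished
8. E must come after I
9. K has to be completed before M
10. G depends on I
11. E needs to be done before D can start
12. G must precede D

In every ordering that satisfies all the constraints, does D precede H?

No

D and H are not related by any chain of constraints.
A valid ordering placing H before D exists, so the answer is no.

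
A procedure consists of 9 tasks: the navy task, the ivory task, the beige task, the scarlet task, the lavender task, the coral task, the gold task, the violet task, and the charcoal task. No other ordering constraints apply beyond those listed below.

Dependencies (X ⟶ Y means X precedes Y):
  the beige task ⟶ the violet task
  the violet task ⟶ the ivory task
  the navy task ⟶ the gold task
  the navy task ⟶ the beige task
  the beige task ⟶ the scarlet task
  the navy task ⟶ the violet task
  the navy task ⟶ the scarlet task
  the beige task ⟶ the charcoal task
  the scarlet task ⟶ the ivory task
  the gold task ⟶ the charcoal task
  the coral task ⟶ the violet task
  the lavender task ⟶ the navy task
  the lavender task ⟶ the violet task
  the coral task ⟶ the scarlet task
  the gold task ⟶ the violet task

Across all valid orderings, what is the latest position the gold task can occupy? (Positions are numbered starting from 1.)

Following every chain forward from the gold task, the tasks that must come later are the ivory task, the violet task, the charcoal task — 3 of them.
With 3 mandatory successors out of 9 tasks total, the latest slot for the gold task is 9−3 = 6, and it's reachable by doing all non-successors before the gold task.

6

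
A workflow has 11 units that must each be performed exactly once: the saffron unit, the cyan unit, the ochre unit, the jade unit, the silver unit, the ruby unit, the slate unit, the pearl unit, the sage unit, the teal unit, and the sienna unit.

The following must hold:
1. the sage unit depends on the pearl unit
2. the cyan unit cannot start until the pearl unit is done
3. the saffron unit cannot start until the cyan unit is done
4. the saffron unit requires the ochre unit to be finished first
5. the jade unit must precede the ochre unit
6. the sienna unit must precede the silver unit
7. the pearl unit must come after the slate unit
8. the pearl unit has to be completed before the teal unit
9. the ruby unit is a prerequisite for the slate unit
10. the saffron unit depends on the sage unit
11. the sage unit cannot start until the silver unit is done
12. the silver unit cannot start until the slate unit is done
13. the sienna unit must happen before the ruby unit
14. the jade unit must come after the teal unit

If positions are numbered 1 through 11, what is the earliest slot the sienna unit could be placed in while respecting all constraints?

1

The sienna unit has no prerequisites at all, so it can go in position 1.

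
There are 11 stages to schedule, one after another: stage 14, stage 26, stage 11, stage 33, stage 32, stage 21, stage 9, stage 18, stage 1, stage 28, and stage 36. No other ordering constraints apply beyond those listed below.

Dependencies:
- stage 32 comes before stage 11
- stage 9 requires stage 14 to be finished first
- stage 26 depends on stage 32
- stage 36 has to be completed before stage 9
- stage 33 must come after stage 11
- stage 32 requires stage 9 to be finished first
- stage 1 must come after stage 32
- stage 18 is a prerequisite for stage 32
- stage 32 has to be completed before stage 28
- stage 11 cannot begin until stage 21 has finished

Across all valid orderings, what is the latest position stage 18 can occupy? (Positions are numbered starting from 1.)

5

The stages that are forced after stage 18, directly or by a chain of constraints, are stage 26, stage 11, stage 33, stage 32, stage 1, stage 28. That's 6 stages.
So at least 6 stages follow stage 18, putting stage 18 no later than position 5. That position is achievable by scheduling everything else first.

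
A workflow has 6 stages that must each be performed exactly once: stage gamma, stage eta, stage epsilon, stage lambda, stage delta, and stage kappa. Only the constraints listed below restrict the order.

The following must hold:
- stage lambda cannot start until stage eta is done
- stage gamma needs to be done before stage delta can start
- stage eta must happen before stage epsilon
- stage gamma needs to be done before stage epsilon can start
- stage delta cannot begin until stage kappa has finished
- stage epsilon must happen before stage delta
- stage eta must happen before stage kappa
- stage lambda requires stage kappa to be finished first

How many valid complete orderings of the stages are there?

14

2 stages have no prerequisites (stage gamma, stage eta), so any of them could come first.
Counting all ways to extend the partial order to a total order gives 14.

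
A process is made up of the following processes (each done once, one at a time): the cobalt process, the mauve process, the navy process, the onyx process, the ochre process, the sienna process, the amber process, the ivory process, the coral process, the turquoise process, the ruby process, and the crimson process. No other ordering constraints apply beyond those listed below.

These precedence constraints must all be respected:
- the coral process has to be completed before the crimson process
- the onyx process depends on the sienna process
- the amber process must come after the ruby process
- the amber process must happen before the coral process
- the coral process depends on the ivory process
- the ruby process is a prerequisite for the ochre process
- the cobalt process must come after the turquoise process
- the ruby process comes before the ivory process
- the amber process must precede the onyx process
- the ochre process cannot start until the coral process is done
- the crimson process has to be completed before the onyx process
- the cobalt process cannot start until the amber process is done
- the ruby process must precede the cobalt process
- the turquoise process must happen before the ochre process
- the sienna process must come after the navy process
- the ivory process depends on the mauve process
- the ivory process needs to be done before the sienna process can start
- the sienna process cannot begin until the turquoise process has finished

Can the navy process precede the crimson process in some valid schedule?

No chain of constraints runs from the crimson process to the navy process, so the crimson process is not required to come first.
That means at least one valid schedule has the navy process before the crimson process.

Yes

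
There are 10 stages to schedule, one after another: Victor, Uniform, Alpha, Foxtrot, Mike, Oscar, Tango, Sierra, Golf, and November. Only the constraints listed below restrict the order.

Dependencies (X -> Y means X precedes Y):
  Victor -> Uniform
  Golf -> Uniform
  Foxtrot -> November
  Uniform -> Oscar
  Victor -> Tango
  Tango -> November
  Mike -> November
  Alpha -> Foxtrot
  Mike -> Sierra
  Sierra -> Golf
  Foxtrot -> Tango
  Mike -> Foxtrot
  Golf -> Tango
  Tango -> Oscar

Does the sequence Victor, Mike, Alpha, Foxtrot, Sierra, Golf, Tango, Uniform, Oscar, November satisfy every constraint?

Every stated constraint is respected: Mike sits at position 2, ahead of November at position 10, and each of the other listed pairs likewise has the predecessor earlier in the sequence.

Yes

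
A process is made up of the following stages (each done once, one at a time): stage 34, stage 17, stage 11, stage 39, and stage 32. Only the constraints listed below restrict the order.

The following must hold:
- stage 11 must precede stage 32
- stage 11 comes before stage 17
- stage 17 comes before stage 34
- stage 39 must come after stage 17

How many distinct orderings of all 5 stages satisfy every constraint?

8

Only stage 11 has no prerequisites, so it must go first.
Enumerating by repeatedly choosing an available stage (one whose prerequisites are all placed) gives 8 distinct complete orderings.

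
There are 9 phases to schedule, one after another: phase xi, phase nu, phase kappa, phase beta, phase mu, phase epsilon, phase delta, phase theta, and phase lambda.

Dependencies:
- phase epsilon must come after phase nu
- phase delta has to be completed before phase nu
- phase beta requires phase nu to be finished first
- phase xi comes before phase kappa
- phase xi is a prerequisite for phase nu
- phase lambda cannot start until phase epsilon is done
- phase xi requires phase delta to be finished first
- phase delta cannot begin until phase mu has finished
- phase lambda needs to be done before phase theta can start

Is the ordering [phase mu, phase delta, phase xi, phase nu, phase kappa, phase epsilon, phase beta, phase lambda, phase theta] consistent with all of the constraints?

Yes

Going through the constraints one by one, each required predecessor appears earlier in the sequence than its dependent — e.g. phase nu (position 4) is before phase beta (position 7), as required.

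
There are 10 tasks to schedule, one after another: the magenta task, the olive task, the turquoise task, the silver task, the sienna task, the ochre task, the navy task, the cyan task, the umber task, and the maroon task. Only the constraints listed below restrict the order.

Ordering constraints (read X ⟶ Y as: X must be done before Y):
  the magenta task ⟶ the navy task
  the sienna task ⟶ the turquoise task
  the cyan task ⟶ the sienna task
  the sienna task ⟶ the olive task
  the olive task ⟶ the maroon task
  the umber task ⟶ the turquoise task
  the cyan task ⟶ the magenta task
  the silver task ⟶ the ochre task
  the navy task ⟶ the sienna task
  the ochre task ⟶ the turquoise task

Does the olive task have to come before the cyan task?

No

The constraints actually force the cyan task before the olive task (via the cyan task → the sienna task → the olive task), not the other way around.
So the olive task does not have to come before the cyan task — it cannot.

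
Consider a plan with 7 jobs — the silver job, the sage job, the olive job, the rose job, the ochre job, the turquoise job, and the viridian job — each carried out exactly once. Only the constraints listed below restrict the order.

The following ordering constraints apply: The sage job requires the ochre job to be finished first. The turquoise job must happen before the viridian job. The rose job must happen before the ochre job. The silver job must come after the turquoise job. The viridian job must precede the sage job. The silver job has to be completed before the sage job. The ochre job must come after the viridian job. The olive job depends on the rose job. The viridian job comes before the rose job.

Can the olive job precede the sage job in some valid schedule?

Yes

The constraints leave the olive job and the sage job unordered relative to each other; nothing requires the sage job earlier.
So a valid ordering placing the olive job earlier than the sage job exists.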